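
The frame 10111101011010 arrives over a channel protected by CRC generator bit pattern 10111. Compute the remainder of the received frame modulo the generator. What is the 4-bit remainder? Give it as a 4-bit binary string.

Modulo-2 division of 10111101011010 by 10111:
  pos 0: 10111 XOR 10111 = 00000
  pos 5: 10101 XOR 10111 = 00010
  pos 8: 10101 XOR 10111 = 00010
Remainder = 0100 (nonzero — an error is detected).

0100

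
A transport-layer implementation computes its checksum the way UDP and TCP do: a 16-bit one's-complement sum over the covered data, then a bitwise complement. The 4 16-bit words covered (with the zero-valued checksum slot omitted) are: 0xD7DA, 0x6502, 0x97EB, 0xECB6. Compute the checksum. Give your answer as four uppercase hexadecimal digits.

3E80

One's-complement addition (fold any carry out of bit 15 back into bit 0):
  0xD7DA + 0x6502 = 0x13CDC → wrap carry → 0x3CDD
  0x3CDD + 0x97EB = 0x0D4C8
  0xD4C8 + 0xECB6 = 0x1C17E → wrap carry → 0xC17F
One's-complement sum = 0xC17F.
Checksum = ~0xC17F & 0xFFFF = 0x3E80.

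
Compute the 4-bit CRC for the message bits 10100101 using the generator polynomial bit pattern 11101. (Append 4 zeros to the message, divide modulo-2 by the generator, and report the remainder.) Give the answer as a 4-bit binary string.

1010

Append 4 zeros: 101001010000. Divide by 11101 (XOR where the leading bit is 1):
  pos 0: 10100 XOR 11101 = 01001
  pos 1: 10011 XOR 11101 = 01110
  pos 2: 11100 XOR 11101 = 00001
  pos 6: 11000 XOR 11101 = 00101
Remainder (last 4 bits) = 1010. This is the CRC / FCS.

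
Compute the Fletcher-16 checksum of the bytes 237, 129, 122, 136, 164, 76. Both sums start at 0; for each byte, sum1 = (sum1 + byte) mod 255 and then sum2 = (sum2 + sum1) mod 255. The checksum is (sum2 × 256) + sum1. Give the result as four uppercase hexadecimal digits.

3463

Running sums (mod 255):
  after byte 0 (237): sum1=237, sum2=237
  after byte 1 (129): sum1=111, sum2=93
  after byte 2 (122): sum1=233, sum2=71
  after byte 3 (136): sum1=114, sum2=185
  after byte 4 (164): sum1=23, sum2=208
  after byte 5 (76): sum1=99, sum2=52
Checksum = sum2·256 + sum1 = 52·256 + 99 = 13411 = 0x3463.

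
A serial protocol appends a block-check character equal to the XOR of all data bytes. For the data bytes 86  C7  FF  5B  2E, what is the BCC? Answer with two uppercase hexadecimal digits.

XOR the bytes together:
  start with 0x86
  0x86 ⊕ 0xC7 = 0x41
  0x41 ⊕ 0xFF = 0xBE
  0xBE ⊕ 0x5B = 0xE5
  0xE5 ⊕ 0x2E = 0xCB

CB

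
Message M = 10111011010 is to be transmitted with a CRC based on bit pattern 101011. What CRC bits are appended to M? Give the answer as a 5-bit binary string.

01101

Append 5 zeros: 1011101101000000. Divide by 101011 (XOR where the leading bit is 1):
  pos 0: 101110 XOR 101011 = 000101
  pos 3: 101110 XOR 101011 = 000101
  pos 6: 101100 XOR 101011 = 000111
  pos 9: 111000 XOR 101011 = 010011
  pos 10: 100110 XOR 101011 = 001101
Remainder (last 5 bits) = 01101. This is the CRC / FCS.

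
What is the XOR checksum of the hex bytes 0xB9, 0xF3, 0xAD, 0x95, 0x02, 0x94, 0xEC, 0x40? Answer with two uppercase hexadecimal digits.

48

XOR the bytes together:
  start with 0xB9
  0xB9 ⊕ 0xF3 = 0x4A
  0x4A ⊕ 0xAD = 0xE7
  0xE7 ⊕ 0x95 = 0x72
  0x72 ⊕ 0x02 = 0x70
  0x70 ⊕ 0x94 = 0xE4
  0xE4 ⊕ 0xEC = 0x08
  0x08 ⊕ 0x40 = 0x48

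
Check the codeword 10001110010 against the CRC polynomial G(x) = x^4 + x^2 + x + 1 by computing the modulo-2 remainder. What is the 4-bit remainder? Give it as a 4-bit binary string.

Modulo-2 division of 10001110010 by 10111:
  pos 0: 10001 XOR 10111 = 00110
  pos 2: 11011 XOR 10111 = 01100
  pos 3: 11000 XOR 10111 = 01111
  pos 4: 11110 XOR 10111 = 01001
  pos 5: 10011 XOR 10111 = 00100
Remainder = 1000 (nonzero — an error is detected).

1000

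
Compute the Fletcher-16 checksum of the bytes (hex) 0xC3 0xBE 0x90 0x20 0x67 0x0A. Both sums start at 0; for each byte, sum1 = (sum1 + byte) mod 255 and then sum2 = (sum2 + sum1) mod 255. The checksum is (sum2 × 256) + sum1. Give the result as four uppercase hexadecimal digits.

Running sums (mod 255):
  after byte 0 (0xC3): sum1=195, sum2=195
  after byte 1 (0xBE): sum1=130, sum2=70
  after byte 2 (0x90): sum1=19, sum2=89
  after byte 3 (0x20): sum1=51, sum2=140
  after byte 4 (0x67): sum1=154, sum2=39
  after byte 5 (0x0A): sum1=164, sum2=203
Checksum = sum2·256 + sum1 = 203·256 + 164 = 52132 = 0xCBA4.

CBA4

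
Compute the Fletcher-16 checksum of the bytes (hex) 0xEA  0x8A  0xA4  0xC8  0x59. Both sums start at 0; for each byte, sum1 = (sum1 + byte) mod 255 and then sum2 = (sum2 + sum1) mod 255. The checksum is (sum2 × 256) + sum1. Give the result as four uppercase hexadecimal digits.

Running sums (mod 255):
  after byte 0 (0xEA): sum1=234, sum2=234
  after byte 1 (0x8A): sum1=117, sum2=96
  after byte 2 (0xA4): sum1=26, sum2=122
  after byte 3 (0xC8): sum1=226, sum2=93
  after byte 4 (0x59): sum1=60, sum2=153
Checksum = sum2·256 + sum1 = 153·256 + 60 = 39228 = 0x993C.

993C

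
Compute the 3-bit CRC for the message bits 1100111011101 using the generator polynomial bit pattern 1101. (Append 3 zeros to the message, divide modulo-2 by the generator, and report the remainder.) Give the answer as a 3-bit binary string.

100

Append 3 zeros: 1100111011101000. Divide by 1101 (XOR where the leading bit is 1):
  pos 0: 1100 XOR 1101 = 0001
  pos 3: 1111 XOR 1101 = 0010
  pos 5: 1001 XOR 1101 = 0100
  pos 6: 1001 XOR 1101 = 0100
  pos 7: 1001 XOR 1101 = 0100
  pos 8: 1000 XOR 1101 = 0101
  pos 9: 1011 XOR 1101 = 0110
  pos 10: 1100 XOR 1101 = 0001
Remainder (last 3 bits) = 100. This is the CRC / FCS.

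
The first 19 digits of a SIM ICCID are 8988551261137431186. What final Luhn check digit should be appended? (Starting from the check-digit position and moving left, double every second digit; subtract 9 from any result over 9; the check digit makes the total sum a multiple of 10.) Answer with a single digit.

1

Partial digits right→left: 6 8 1 1 3 4 7 3 1 1 6 2 1 5 5 8 8 9 8
Double every second digit counting from the check-digit position (so the 1st, 3rd, 5th, ... of the partial from the right).
  doubled (with −9 where >9): 3 2 6 5 2 3 2 1 7 7 → sum 38
  kept as-is: 8 1 4 3 1 2 5 8 9 → sum 41
Total = 38 + 41 = 79.
Check digit = (10 − (79 mod 10)) mod 10 = 1.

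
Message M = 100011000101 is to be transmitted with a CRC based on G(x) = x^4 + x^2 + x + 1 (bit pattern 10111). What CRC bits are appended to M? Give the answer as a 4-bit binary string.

0001

Append 4 zeros: 1000110001010000. Divide by 10111 (XOR where the leading bit is 1):
  pos 0: 10001 XOR 10111 = 00110
  pos 2: 11010 XOR 10111 = 01101
  pos 3: 11010 XOR 10111 = 01101
  pos 4: 11010 XOR 10111 = 01101
  pos 5: 11011 XOR 10111 = 01100
  pos 6: 11000 XOR 10111 = 01111
  pos 7: 11111 XOR 10111 = 01000
  pos 8: 10000 XOR 10111 = 00111
  pos 10: 11100 XOR 10111 = 01011
  pos 11: 10110 XOR 10111 = 00001
Remainder (last 4 bits) = 0001. This is the CRC / FCS.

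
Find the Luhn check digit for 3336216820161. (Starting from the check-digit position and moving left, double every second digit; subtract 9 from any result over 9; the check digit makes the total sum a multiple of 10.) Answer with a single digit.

9

Partial digits right→left: 1 6 1 0 2 8 6 1 2 6 3 3 3
Double every second digit counting from the check-digit position (so the 1st, 3rd, 5th, ... of the partial from the right).
  doubled (with −9 where >9): 2 2 4 3 4 6 6 → sum 27
  kept as-is: 6 0 8 1 6 3 → sum 24
Total = 27 + 24 = 51.
Check digit = (10 − (51 mod 10)) mod 10 = 9.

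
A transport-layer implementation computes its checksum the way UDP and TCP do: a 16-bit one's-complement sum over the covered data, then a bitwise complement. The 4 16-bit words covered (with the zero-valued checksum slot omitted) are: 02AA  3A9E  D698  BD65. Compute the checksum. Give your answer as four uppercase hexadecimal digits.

One's-complement addition (fold any carry out of bit 15 back into bit 0):
  0x02AA + 0x3A9E = 0x03D48
  0x3D48 + 0xD698 = 0x113E0 → wrap carry → 0x13E1
  0x13E1 + 0xBD65 = 0x0D146
One's-complement sum = 0xD146.
Checksum = ~0xD146 & 0xFFFF = 0x2EB9.

2EB9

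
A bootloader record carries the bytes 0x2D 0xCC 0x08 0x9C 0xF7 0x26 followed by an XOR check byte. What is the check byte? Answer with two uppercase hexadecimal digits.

XOR the bytes together:
  start with 0x2D
  0x2D ⊕ 0xCC = 0xE1
  0xE1 ⊕ 0x08 = 0xE9
  0xE9 ⊕ 0x9C = 0x75
  0x75 ⊕ 0xF7 = 0x82
  0x82 ⊕ 0x26 = 0xA4

A4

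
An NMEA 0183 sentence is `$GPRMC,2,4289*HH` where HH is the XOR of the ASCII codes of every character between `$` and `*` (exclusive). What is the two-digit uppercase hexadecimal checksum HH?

XOR the ASCII codes of the payload characters:
  'G' = 0x47 → acc = 0x47
  'P' = 0x50 → acc = 0x17
  'R' = 0x52 → acc = 0x45
  'M' = 0x4D → acc = 0x08
  'C' = 0x43 → acc = 0x4B
  ',' = 0x2C → acc = 0x67
  '2' = 0x32 → acc = 0x55
  ',' = 0x2C → acc = 0x79
  '4' = 0x34 → acc = 0x4D
  '2' = 0x32 → acc = 0x7F
  '8' = 0x38 → acc = 0x47
  '9' = 0x39 → acc = 0x7E
Checksum = 0x7E.

7E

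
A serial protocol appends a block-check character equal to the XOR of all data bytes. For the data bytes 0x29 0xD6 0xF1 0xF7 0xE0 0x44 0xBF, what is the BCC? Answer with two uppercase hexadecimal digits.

E2

XOR the bytes together:
  start with 0x29
  0x29 ⊕ 0xD6 = 0xFF
  0xFF ⊕ 0xF1 = 0x0E
  0x0E ⊕ 0xF7 = 0xF9
  0xF9 ⊕ 0xE0 = 0x19
  0x19 ⊕ 0x44 = 0x5D
  0x5D ⊕ 0xBF = 0xE2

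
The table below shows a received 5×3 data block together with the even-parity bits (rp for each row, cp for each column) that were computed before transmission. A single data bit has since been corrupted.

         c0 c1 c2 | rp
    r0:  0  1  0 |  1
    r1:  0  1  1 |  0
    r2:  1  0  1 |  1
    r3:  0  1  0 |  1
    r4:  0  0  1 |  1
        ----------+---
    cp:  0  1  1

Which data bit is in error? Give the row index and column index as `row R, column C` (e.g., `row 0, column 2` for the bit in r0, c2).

row 2, column 0

Recompute each row's even parity and compare to rp:
  r0: data parity 1, sent rp 1 → ok
  r1: data parity 0, sent rp 0 → ok
  r2: data parity 0, sent rp 1 → mismatch
  r3: data parity 1, sent rp 1 → ok
  r4: data parity 1, sent rp 1 → ok
Recompute each column's even parity and compare to cp:
  c0: data parity 1, sent cp 0 → mismatch
  c1: data parity 1, sent cp 1 → ok
  c2: data parity 1, sent cp 1 → ok
Exactly one row (r2) and one column (c0) fail → the flipped bit is at their intersection.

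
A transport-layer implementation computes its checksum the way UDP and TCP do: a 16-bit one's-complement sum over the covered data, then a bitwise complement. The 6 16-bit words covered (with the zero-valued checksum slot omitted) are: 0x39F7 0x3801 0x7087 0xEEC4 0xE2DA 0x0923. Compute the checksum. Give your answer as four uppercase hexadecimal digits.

One's-complement addition (fold any carry out of bit 15 back into bit 0):
  0x39F7 + 0x3801 = 0x071F8
  0x71F8 + 0x7087 = 0x0E27F
  0xE27F + 0xEEC4 = 0x1D143 → wrap carry → 0xD144
  0xD144 + 0xE2DA = 0x1B41E → wrap carry → 0xB41F
  0xB41F + 0x0923 = 0x0BD42
One's-complement sum = 0xBD42.
Checksum = ~0xBD42 & 0xFFFF = 0x42BD.

42BD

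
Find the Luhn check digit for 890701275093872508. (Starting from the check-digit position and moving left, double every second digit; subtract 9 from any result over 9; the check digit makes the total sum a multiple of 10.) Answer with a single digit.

6

Partial digits right→left: 8 0 5 2 7 8 3 9 0 5 7 2 1 0 7 0 9 8
Double every second digit counting from the check-digit position (so the 1st, 3rd, 5th, ... of the partial from the right).
  doubled (with −9 where >9): 7 1 5 6 0 5 2 5 9 → sum 40
  kept as-is: 0 2 8 9 5 2 0 0 8 → sum 34
Total = 40 + 34 = 74.
Check digit = (10 − (74 mod 10)) mod 10 = 6.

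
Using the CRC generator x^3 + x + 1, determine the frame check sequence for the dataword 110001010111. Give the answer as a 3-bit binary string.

011

Append 3 zeros: 110001010111000. Divide by 1011 (XOR where the leading bit is 1):
  pos 0: 1100 XOR 1011 = 0111
  pos 1: 1110 XOR 1011 = 0101
  pos 2: 1011 XOR 1011 = 0000
  pos 7: 1011 XOR 1011 = 0000
  pos 11: 1000 XOR 1011 = 0011
Remainder (last 3 bits) = 011. This is the CRC / FCS.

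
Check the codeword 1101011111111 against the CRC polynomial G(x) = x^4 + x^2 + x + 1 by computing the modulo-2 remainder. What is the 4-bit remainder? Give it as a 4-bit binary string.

0001

Modulo-2 division of 1101011111111 by 10111:
  pos 0: 11010 XOR 10111 = 01101
  pos 1: 11011 XOR 10111 = 01100
  pos 2: 11001 XOR 10111 = 01110
  pos 3: 11101 XOR 10111 = 01010
  pos 4: 10101 XOR 10111 = 00010
  pos 7: 10111 XOR 10111 = 00000
Remainder = 0001 (nonzero — an error is detected).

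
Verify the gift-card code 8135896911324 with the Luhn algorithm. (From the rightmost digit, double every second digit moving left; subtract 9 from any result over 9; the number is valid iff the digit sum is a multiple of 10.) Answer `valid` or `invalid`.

From the right, keep odd positions and double even positions (subtract 9 from any doubled value over 9):
  doubled (positions 2,4,...): 4 2 9 9 1 2 → sum 27
  kept (positions 1,3,...): 4 3 1 6 8 3 8 → sum 33
Total = 60.
60 mod 10 = 0, so the number is valid.

valid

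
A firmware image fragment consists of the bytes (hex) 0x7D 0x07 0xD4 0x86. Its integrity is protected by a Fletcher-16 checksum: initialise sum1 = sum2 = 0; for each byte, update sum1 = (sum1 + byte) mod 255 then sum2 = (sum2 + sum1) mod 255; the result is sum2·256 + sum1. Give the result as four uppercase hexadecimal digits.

Running sums (mod 255):
  after byte 0 (0x7D): sum1=125, sum2=125
  after byte 1 (0x07): sum1=132, sum2=2
  after byte 2 (0xD4): sum1=89, sum2=91
  after byte 3 (0x86): sum1=223, sum2=59
Checksum = sum2·256 + sum1 = 59·256 + 223 = 15327 = 0x3BDF.

3BDF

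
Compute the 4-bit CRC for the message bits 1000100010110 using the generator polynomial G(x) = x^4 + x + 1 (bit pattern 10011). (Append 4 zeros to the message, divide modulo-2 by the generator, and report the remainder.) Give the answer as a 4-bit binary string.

Append 4 zeros: 10001000101100000. Divide by 10011 (XOR where the leading bit is 1):
  pos 0: 10001 XOR 10011 = 00010
  pos 3: 10000 XOR 10011 = 00011
  pos 6: 11101 XOR 10011 = 01110
  pos 7: 11101 XOR 10011 = 01110
  pos 8: 11100 XOR 10011 = 01111
  pos 9: 11110 XOR 10011 = 01101
  pos 10: 11010 XOR 10011 = 01001
  pos 11: 10010 XOR 10011 = 00001
Remainder (last 4 bits) = 0010. This is the CRC / FCS.

0010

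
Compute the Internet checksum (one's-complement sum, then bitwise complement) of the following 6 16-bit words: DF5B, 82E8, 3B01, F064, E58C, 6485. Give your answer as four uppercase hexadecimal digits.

2843

One's-complement addition (fold any carry out of bit 15 back into bit 0):
  0xDF5B + 0x82E8 = 0x16243 → wrap carry → 0x6244
  0x6244 + 0x3B01 = 0x09D45
  0x9D45 + 0xF064 = 0x18DA9 → wrap carry → 0x8DAA
  0x8DAA + 0xE58C = 0x17336 → wrap carry → 0x7337
  0x7337 + 0x6485 = 0x0D7BC
One's-complement sum = 0xD7BC.
Checksum = ~0xD7BC & 0xFFFF = 0x2843.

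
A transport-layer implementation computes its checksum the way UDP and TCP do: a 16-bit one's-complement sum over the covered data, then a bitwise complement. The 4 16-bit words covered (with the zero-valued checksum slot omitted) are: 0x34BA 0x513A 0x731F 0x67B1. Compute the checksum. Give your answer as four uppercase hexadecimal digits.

One's-complement addition (fold any carry out of bit 15 back into bit 0):
  0x34BA + 0x513A = 0x085F4
  0x85F4 + 0x731F = 0x0F913
  0xF913 + 0x67B1 = 0x160C4 → wrap carry → 0x60C5
One's-complement sum = 0x60C5.
Checksum = ~0x60C5 & 0xFFFF = 0x9F3A.

9F3A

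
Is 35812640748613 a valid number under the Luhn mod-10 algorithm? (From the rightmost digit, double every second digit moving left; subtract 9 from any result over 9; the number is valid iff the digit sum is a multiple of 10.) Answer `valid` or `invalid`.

From the right, keep odd positions and double even positions (subtract 9 from any doubled value over 9):
  doubled (positions 2,4,...): 2 7 5 8 4 7 6 → sum 39
  kept (positions 1,3,...): 3 6 4 0 6 1 5 → sum 25
Total = 64.
64 mod 10 = 4, so the number is invalid.

invalid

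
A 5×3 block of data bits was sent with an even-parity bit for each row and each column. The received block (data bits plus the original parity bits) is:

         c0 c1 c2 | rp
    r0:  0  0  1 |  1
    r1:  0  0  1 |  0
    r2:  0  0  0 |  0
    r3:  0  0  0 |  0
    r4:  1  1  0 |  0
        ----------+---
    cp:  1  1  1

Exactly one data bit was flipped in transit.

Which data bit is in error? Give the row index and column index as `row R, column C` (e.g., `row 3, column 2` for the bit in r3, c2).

Recompute each row's even parity and compare to rp:
  r0: data parity 1, sent rp 1 → ok
  r1: data parity 1, sent rp 0 → mismatch
  r2: data parity 0, sent rp 0 → ok
  r3: data parity 0, sent rp 0 → ok
  r4: data parity 0, sent rp 0 → ok
Recompute each column's even parity and compare to cp:
  c0: data parity 1, sent cp 1 → ok
  c1: data parity 1, sent cp 1 → ok
  c2: data parity 0, sent cp 1 → mismatch
Exactly one row (r1) and one column (c2) fail → the flipped bit is at their intersection.

row 1, column 2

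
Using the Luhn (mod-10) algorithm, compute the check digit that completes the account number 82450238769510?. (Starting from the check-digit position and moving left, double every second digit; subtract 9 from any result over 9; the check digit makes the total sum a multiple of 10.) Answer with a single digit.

Partial digits right→left: 0 1 5 9 6 7 8 3 2 0 5 4 2 8
Double every second digit counting from the check-digit position (so the 1st, 3rd, 5th, ... of the partial from the right).
  doubled (with −9 where >9): 0 1 3 7 4 1 4 → sum 20
  kept as-is: 1 9 7 3 0 4 8 → sum 32
Total = 20 + 32 = 52.
Check digit = (10 − (52 mod 10)) mod 10 = 8.

8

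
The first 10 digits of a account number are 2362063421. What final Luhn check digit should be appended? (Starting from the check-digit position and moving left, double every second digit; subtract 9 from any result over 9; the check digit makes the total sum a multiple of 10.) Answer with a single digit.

Partial digits right→left: 1 2 4 3 6 0 2 6 3 2
Double every second digit counting from the check-digit position (so the 1st, 3rd, 5th, ... of the partial from the right).
  doubled (with −9 where >9): 2 8 3 4 6 → sum 23
  kept as-is: 2 3 0 6 2 → sum 13
Total = 23 + 13 = 36.
Check digit = (10 − (36 mod 10)) mod 10 = 4.

4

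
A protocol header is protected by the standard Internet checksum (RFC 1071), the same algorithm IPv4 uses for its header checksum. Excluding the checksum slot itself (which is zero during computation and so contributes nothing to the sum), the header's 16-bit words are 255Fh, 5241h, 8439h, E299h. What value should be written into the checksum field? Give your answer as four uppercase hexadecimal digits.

One's-complement addition (fold any carry out of bit 15 back into bit 0):
  0x255F + 0x5241 = 0x077A0
  0x77A0 + 0x8439 = 0x0FBD9
  0xFBD9 + 0xE299 = 0x1DE72 → wrap carry → 0xDE73
One's-complement sum = 0xDE73.
Checksum = ~0xDE73 & 0xFFFF = 0x218C.

218C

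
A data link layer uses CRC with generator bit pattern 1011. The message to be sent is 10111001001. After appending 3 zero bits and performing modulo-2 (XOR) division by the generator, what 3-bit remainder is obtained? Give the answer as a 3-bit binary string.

Append 3 zeros: 10111001001000. Divide by 1011 (XOR where the leading bit is 1):
  pos 0: 1011 XOR 1011 = 0000
  pos 4: 1001 XOR 1011 = 0010
  pos 6: 1000 XOR 1011 = 0011
  pos 8: 1110 XOR 1011 = 0101
  pos 9: 1010 XOR 1011 = 0001
Remainder (last 3 bits) = 010. This is the CRC / FCS.

010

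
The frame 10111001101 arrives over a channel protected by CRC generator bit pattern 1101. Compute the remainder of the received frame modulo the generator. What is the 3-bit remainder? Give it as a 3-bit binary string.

Modulo-2 division of 10111001101 by 1101:
  pos 0: 1011 XOR 1101 = 0110
  pos 1: 1101 XOR 1101 = 0000
  pos 7: 1101 XOR 1101 = 0000
Remainder = 000 (zero — the frame passes the CRC check).

000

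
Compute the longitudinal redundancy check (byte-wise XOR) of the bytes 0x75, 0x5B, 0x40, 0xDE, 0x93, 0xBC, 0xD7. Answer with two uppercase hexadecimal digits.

XOR the bytes together:
  start with 0x75
  0x75 ⊕ 0x5B = 0x2E
  0x2E ⊕ 0x40 = 0x6E
  0x6E ⊕ 0xDE = 0xB0
  0xB0 ⊕ 0x93 = 0x23
  0x23 ⊕ 0xBC = 0x9F
  0x9F ⊕ 0xD7 = 0x48

48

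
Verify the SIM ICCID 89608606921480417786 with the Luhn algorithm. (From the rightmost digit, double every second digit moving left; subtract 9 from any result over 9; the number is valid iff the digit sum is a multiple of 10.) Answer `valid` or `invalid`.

From the right, keep odd positions and double even positions (subtract 9 from any doubled value over 9):
  doubled (positions 2,4,...): 7 5 8 7 2 9 0 7 3 7 → sum 55
  kept (positions 1,3,...): 6 7 1 0 4 2 6 6 0 9 → sum 41
Total = 96.
96 mod 10 = 6, so the number is invalid.

invalid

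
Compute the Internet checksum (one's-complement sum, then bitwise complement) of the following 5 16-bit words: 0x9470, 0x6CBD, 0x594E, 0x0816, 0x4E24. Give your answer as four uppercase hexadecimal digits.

4F49

One's-complement addition (fold any carry out of bit 15 back into bit 0):
  0x9470 + 0x6CBD = 0x1012D → wrap carry → 0x012E
  0x012E + 0x594E = 0x05A7C
  0x5A7C + 0x0816 = 0x06292
  0x6292 + 0x4E24 = 0x0B0B6
One's-complement sum = 0xB0B6.
Checksum = ~0xB0B6 & 0xFFFF = 0x4F49.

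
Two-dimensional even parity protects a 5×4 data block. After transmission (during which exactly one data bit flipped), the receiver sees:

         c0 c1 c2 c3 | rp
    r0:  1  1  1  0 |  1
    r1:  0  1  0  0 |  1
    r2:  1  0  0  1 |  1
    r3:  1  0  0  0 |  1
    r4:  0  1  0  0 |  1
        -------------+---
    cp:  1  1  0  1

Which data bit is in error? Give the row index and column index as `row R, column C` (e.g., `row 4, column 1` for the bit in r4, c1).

row 2, column 2

Recompute each row's even parity and compare to rp:
  r0: data parity 1, sent rp 1 → ok
  r1: data parity 1, sent rp 1 → ok
  r2: data parity 0, sent rp 1 → mismatch
  r3: data parity 1, sent rp 1 → ok
  r4: data parity 1, sent rp 1 → ok
Recompute each column's even parity and compare to cp:
  c0: data parity 1, sent cp 1 → ok
  c1: data parity 1, sent cp 1 → ok
  c2: data parity 1, sent cp 0 → mismatch
  c3: data parity 1, sent cp 1 → ok
Exactly one row (r2) and one column (c2) fail → the flipped bit is at their intersection.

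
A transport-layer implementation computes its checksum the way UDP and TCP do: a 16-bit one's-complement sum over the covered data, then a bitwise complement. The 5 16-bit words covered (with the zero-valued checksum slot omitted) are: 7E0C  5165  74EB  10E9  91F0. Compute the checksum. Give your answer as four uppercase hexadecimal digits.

18C9

One's-complement addition (fold any carry out of bit 15 back into bit 0):
  0x7E0C + 0x5165 = 0x0CF71
  0xCF71 + 0x74EB = 0x1445C → wrap carry → 0x445D
  0x445D + 0x10E9 = 0x05546
  0x5546 + 0x91F0 = 0x0E736
One's-complement sum = 0xE736.
Checksum = ~0xE736 & 0xFFFF = 0x18C9.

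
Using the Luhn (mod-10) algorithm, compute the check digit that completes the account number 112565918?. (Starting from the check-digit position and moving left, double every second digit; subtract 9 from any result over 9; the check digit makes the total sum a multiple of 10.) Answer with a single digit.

Partial digits right→left: 8 1 9 5 6 5 2 1 1
Double every second digit counting from the check-digit position (so the 1st, 3rd, 5th, ... of the partial from the right).
  doubled (with −9 where >9): 7 9 3 4 2 → sum 25
  kept as-is: 1 5 5 1 → sum 12
Total = 25 + 12 = 37.
Check digit = (10 − (37 mod 10)) mod 10 = 3.

3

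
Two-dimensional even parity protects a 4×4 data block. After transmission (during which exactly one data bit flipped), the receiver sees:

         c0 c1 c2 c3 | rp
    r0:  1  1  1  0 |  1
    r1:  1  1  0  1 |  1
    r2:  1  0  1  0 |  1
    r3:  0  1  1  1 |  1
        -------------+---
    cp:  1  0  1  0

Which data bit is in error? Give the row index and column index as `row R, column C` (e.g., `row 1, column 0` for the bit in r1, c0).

Recompute each row's even parity and compare to rp:
  r0: data parity 1, sent rp 1 → ok
  r1: data parity 1, sent rp 1 → ok
  r2: data parity 0, sent rp 1 → mismatch
  r3: data parity 1, sent rp 1 → ok
Recompute each column's even parity and compare to cp:
  c0: data parity 1, sent cp 1 → ok
  c1: data parity 1, sent cp 0 → mismatch
  c2: data parity 1, sent cp 1 → ok
  c3: data parity 0, sent cp 0 → ok
Exactly one row (r2) and one column (c1) fail → the flipped bit is at their intersection.

row 2, column 1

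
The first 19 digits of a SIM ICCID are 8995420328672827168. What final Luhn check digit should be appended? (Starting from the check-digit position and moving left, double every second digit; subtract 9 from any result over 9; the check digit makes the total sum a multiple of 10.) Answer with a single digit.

Partial digits right→left: 8 6 1 7 2 8 2 7 6 8 2 3 0 2 4 5 9 9 8
Double every second digit counting from the check-digit position (so the 1st, 3rd, 5th, ... of the partial from the right).
  doubled (with −9 where >9): 7 2 4 4 3 4 0 8 9 7 → sum 48
  kept as-is: 6 7 8 7 8 3 2 5 9 → sum 55
Total = 48 + 55 = 103.
Check digit = (10 − (103 mod 10)) mod 10 = 7.

7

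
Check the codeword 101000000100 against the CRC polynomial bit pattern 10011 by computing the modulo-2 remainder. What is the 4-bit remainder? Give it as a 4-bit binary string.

0000

Modulo-2 division of 101000000100 by 10011:
  pos 0: 10100 XOR 10011 = 00111
  pos 2: 11100 XOR 10011 = 01111
  pos 3: 11110 XOR 10011 = 01101
  pos 4: 11010 XOR 10011 = 01001
  pos 5: 10011 XOR 10011 = 00000
Remainder = 0000 (zero — the frame passes the CRC check).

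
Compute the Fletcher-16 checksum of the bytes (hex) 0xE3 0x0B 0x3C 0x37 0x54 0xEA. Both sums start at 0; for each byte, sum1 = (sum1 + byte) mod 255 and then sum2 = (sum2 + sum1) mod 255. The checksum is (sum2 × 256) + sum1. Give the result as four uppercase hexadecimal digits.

B8A1

Running sums (mod 255):
  after byte 0 (0xE3): sum1=227, sum2=227
  after byte 1 (0x0B): sum1=238, sum2=210
  after byte 2 (0x3C): sum1=43, sum2=253
  after byte 3 (0x37): sum1=98, sum2=96
  after byte 4 (0x54): sum1=182, sum2=23
  after byte 5 (0xEA): sum1=161, sum2=184
Checksum = sum2·256 + sum1 = 184·256 + 161 = 47265 = 0xB8A1.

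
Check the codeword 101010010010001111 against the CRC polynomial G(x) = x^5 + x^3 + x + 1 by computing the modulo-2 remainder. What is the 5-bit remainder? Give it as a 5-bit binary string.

Modulo-2 division of 101010010010001111 by 101011:
  pos 0: 101010 XOR 101011 = 000001
  pos 5: 101001 XOR 101011 = 000010
  pos 9: 100001 XOR 101011 = 001010
  pos 11: 101011 XOR 101011 = 000000
Remainder = 00001 (nonzero — an error is detected).

00001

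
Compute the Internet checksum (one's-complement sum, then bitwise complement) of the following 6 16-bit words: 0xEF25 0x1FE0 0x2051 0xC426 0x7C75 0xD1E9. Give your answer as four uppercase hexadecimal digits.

One's-complement addition (fold any carry out of bit 15 back into bit 0):
  0xEF25 + 0x1FE0 = 0x10F05 → wrap carry → 0x0F06
  0x0F06 + 0x2051 = 0x02F57
  0x2F57 + 0xC426 = 0x0F37D
  0xF37D + 0x7C75 = 0x16FF2 → wrap carry → 0x6FF3
  0x6FF3 + 0xD1E9 = 0x141DC → wrap carry → 0x41DD
One's-complement sum = 0x41DD.
Checksum = ~0x41DD & 0xFFFF = 0xBE22.

BE22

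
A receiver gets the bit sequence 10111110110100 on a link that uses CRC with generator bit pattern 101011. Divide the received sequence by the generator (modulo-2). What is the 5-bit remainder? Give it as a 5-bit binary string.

01011

Modulo-2 division of 10111110110100 by 101011:
  pos 0: 101111 XOR 101011 = 000100
  pos 3: 100101 XOR 101011 = 001110
  pos 5: 111010 XOR 101011 = 010001
  pos 6: 100011 XOR 101011 = 001000
  pos 8: 100000 XOR 101011 = 001011
Remainder = 01011 (nonzero — an error is detected).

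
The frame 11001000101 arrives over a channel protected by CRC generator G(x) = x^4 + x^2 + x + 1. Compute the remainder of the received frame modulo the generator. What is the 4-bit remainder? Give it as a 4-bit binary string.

0010

Modulo-2 division of 11001000101 by 10111:
  pos 0: 11001 XOR 10111 = 01110
  pos 1: 11100 XOR 10111 = 01011
  pos 2: 10110 XOR 10111 = 00001
  pos 6: 10101 XOR 10111 = 00010
Remainder = 0010 (nonzero — an error is detected).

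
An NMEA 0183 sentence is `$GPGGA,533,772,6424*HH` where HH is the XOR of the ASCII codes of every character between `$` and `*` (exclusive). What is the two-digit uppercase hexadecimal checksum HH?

XOR the ASCII codes of the payload characters:
  'G' = 0x47 → acc = 0x47
  'P' = 0x50 → acc = 0x17
  'G' = 0x47 → acc = 0x50
  'G' = 0x47 → acc = 0x17
  'A' = 0x41 → acc = 0x56
  ',' = 0x2C → acc = 0x7A
  '5' = 0x35 → acc = 0x4F
  '3' = 0x33 → acc = 0x7C
  '3' = 0x33 → acc = 0x4F
  ',' = 0x2C → acc = 0x63
  '7' = 0x37 → acc = 0x54
  '7' = 0x37 → acc = 0x63
  '2' = 0x32 → acc = 0x51
  ',' = 0x2C → acc = 0x7D
  '6' = 0x36 → acc = 0x4B
  '4' = 0x34 → acc = 0x7F
  '2' = 0x32 → acc = 0x4D
  '4' = 0x34 → acc = 0x79
Checksum = 0x79.

79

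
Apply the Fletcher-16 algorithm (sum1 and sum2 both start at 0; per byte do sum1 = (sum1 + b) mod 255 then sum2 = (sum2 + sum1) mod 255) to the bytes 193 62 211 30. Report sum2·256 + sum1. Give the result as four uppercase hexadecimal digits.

Running sums (mod 255):
  after byte 0 (193): sum1=193, sum2=193
  after byte 1 (62): sum1=0, sum2=193
  after byte 2 (211): sum1=211, sum2=149
  after byte 3 (30): sum1=241, sum2=135
Checksum = sum2·256 + sum1 = 135·256 + 241 = 34801 = 0x87F1.

87F1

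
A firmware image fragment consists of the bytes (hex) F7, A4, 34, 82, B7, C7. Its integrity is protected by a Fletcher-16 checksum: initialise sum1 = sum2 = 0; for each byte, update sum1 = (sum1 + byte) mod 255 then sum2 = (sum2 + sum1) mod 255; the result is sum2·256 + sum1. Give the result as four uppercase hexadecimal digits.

96D2

Running sums (mod 255):
  after byte 0 (F7): sum1=247, sum2=247
  after byte 1 (A4): sum1=156, sum2=148
  after byte 2 (34): sum1=208, sum2=101
  after byte 3 (82): sum1=83, sum2=184
  after byte 4 (B7): sum1=11, sum2=195
  after byte 5 (C7): sum1=210, sum2=150
Checksum = sum2·256 + sum1 = 150·256 + 210 = 38610 = 0x96D2.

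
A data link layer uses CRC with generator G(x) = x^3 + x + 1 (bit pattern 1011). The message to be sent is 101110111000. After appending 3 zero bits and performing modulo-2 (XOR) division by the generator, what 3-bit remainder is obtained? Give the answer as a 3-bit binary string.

Append 3 zeros: 101110111000000. Divide by 1011 (XOR where the leading bit is 1):
  pos 0: 1011 XOR 1011 = 0000
  pos 4: 1011 XOR 1011 = 0000
  pos 8: 1000 XOR 1011 = 0011
  pos 10: 1100 XOR 1011 = 0111
  pos 11: 1110 XOR 1011 = 0101
Remainder (last 3 bits) = 101. This is the CRC / FCS.

101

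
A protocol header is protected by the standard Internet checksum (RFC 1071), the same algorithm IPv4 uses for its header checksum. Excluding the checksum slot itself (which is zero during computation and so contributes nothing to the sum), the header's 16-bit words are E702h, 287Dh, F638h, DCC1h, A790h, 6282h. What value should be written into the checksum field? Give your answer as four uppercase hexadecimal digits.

1372

One's-complement addition (fold any carry out of bit 15 back into bit 0):
  0xE702 + 0x287D = 0x10F7F → wrap carry → 0x0F80
  0x0F80 + 0xF638 = 0x105B8 → wrap carry → 0x05B9
  0x05B9 + 0xDCC1 = 0x0E27A
  0xE27A + 0xA790 = 0x18A0A → wrap carry → 0x8A0B
  0x8A0B + 0x6282 = 0x0EC8D
One's-complement sum = 0xEC8D.
Checksum = ~0xEC8D & 0xFFFF = 0x1372.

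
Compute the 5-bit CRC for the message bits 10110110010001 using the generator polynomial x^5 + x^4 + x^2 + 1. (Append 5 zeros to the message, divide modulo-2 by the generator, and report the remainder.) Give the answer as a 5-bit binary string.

Append 5 zeros: 1011011001000100000. Divide by 110101 (XOR where the leading bit is 1):
  pos 0: 101101 XOR 110101 = 011000
  pos 1: 110001 XOR 110101 = 000100
  pos 4: 100001 XOR 110101 = 010100
  pos 5: 101000 XOR 110101 = 011101
  pos 6: 111010 XOR 110101 = 001111
  pos 8: 111101 XOR 110101 = 001000
  pos 10: 100000 XOR 110101 = 010101
  pos 11: 101010 XOR 110101 = 011111
  pos 12: 111110 XOR 110101 = 001011
Remainder (last 5 bits) = 10110. This is the CRC / FCS.

10110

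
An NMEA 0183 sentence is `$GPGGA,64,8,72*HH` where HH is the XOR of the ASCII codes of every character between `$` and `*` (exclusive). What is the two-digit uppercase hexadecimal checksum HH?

XOR the ASCII codes of the payload characters:
  'G' = 0x47 → acc = 0x47
  'P' = 0x50 → acc = 0x17
  'G' = 0x47 → acc = 0x50
  'G' = 0x47 → acc = 0x17
  'A' = 0x41 → acc = 0x56
  ',' = 0x2C → acc = 0x7A
  '6' = 0x36 → acc = 0x4C
  '4' = 0x34 → acc = 0x78
  ',' = 0x2C → acc = 0x54
  '8' = 0x38 → acc = 0x6C
  ',' = 0x2C → acc = 0x40
  '7' = 0x37 → acc = 0x77
  '2' = 0x32 → acc = 0x45
Checksum = 0x45.

45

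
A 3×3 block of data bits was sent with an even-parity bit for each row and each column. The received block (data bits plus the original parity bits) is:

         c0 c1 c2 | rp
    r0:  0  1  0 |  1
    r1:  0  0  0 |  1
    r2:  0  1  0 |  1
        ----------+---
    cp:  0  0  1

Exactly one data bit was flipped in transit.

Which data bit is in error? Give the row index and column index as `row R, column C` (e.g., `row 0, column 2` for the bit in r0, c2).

row 1, column 2

Recompute each row's even parity and compare to rp:
  r0: data parity 1, sent rp 1 → ok
  r1: data parity 0, sent rp 1 → mismatch
  r2: data parity 1, sent rp 1 → ok
Recompute each column's even parity and compare to cp:
  c0: data parity 0, sent cp 0 → ok
  c1: data parity 0, sent cp 0 → ok
  c2: data parity 0, sent cp 1 → mismatch
Exactly one row (r1) and one column (c2) fail → the flipped bit is at their intersection.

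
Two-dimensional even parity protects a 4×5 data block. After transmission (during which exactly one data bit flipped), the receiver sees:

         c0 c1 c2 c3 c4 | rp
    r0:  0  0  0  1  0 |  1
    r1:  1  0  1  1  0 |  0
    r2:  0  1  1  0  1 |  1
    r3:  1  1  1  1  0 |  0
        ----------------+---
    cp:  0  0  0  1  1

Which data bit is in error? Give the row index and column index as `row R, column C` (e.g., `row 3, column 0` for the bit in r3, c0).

row 1, column 2

Recompute each row's even parity and compare to rp:
  r0: data parity 1, sent rp 1 → ok
  r1: data parity 1, sent rp 0 → mismatch
  r2: data parity 1, sent rp 1 → ok
  r3: data parity 0, sent rp 0 → ok
Recompute each column's even parity and compare to cp:
  c0: data parity 0, sent cp 0 → ok
  c1: data parity 0, sent cp 0 → ok
  c2: data parity 1, sent cp 0 → mismatch
  c3: data parity 1, sent cp 1 → ok
  c4: data parity 1, sent cp 1 → ok
Exactly one row (r1) and one column (c2) fail → the flipped bit is at their intersection.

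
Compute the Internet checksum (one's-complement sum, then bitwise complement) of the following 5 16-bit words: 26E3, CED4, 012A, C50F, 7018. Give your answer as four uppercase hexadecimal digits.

D3F5

One's-complement addition (fold any carry out of bit 15 back into bit 0):
  0x26E3 + 0xCED4 = 0x0F5B7
  0xF5B7 + 0x012A = 0x0F6E1
  0xF6E1 + 0xC50F = 0x1BBF0 → wrap carry → 0xBBF1
  0xBBF1 + 0x7018 = 0x12C09 → wrap carry → 0x2C0A
One's-complement sum = 0x2C0A.
Checksum = ~0x2C0A & 0xFFFF = 0xD3F5.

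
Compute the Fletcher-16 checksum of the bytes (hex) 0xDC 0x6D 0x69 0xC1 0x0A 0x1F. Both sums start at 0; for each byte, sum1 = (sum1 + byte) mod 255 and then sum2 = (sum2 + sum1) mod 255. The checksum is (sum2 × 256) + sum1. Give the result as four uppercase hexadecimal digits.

6E9E

Running sums (mod 255):
  after byte 0 (0xDC): sum1=220, sum2=220
  after byte 1 (0x6D): sum1=74, sum2=39
  after byte 2 (0x69): sum1=179, sum2=218
  after byte 3 (0xC1): sum1=117, sum2=80
  after byte 4 (0x0A): sum1=127, sum2=207
  after byte 5 (0x1F): sum1=158, sum2=110
Checksum = sum2·256 + sum1 = 110·256 + 158 = 28318 = 0x6E9E.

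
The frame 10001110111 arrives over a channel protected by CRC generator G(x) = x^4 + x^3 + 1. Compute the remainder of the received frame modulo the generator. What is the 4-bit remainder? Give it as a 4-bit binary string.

Modulo-2 division of 10001110111 by 11001:
  pos 0: 10001 XOR 11001 = 01000
  pos 1: 10001 XOR 11001 = 01000
  pos 2: 10001 XOR 11001 = 01000
  pos 3: 10000 XOR 11001 = 01001
  pos 4: 10011 XOR 11001 = 01010
  pos 5: 10101 XOR 11001 = 01100
  pos 6: 11001 XOR 11001 = 00000
Remainder = 0000 (zero — the frame passes the CRC check).

0000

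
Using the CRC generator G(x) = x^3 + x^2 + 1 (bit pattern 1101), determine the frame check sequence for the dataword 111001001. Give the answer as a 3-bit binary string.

101

Append 3 zeros: 111001001000. Divide by 1101 (XOR where the leading bit is 1):
  pos 0: 1110 XOR 1101 = 0011
  pos 2: 1101 XOR 1101 = 0000
  pos 8: 1000 XOR 1101 = 0101
Remainder (last 3 bits) = 101. This is the CRC / FCS.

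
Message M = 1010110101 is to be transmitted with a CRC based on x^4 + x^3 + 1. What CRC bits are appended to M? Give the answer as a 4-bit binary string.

Append 4 zeros: 10101101010000. Divide by 11001 (XOR where the leading bit is 1):
  pos 0: 10101 XOR 11001 = 01100
  pos 1: 11001 XOR 11001 = 00000
  pos 7: 10100 XOR 11001 = 01101
  pos 8: 11010 XOR 11001 = 00011
Remainder (last 4 bits) = 0110. This is the CRC / FCS.

0110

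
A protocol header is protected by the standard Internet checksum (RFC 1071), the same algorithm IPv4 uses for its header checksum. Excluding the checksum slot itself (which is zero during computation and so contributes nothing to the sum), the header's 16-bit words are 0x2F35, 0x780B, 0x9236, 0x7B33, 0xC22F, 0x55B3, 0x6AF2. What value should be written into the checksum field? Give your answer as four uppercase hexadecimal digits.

One's-complement addition (fold any carry out of bit 15 back into bit 0):
  0x2F35 + 0x780B = 0x0A740
  0xA740 + 0x9236 = 0x13976 → wrap carry → 0x3977
  0x3977 + 0x7B33 = 0x0B4AA
  0xB4AA + 0xC22F = 0x176D9 → wrap carry → 0x76DA
  0x76DA + 0x55B3 = 0x0CC8D
  0xCC8D + 0x6AF2 = 0x1377F → wrap carry → 0x3780
One's-complement sum = 0x3780.
Checksum = ~0x3780 & 0xFFFF = 0xC87F.

C87F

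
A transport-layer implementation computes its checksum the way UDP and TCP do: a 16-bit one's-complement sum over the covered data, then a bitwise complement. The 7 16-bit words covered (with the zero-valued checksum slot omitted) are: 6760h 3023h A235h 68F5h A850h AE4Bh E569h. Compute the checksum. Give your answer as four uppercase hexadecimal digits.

One's-complement addition (fold any carry out of bit 15 back into bit 0):
  0x6760 + 0x3023 = 0x09783
  0x9783 + 0xA235 = 0x139B8 → wrap carry → 0x39B9
  0x39B9 + 0x68F5 = 0x0A2AE
  0xA2AE + 0xA850 = 0x14AFE → wrap carry → 0x4AFF
  0x4AFF + 0xAE4B = 0x0F94A
  0xF94A + 0xE569 = 0x1DEB3 → wrap carry → 0xDEB4
One's-complement sum = 0xDEB4.
Checksum = ~0xDEB4 & 0xFFFF = 0x214B.

214B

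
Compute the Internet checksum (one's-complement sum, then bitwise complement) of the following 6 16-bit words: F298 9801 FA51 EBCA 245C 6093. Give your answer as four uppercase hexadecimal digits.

0A59

One's-complement addition (fold any carry out of bit 15 back into bit 0):
  0xF298 + 0x9801 = 0x18A99 → wrap carry → 0x8A9A
  0x8A9A + 0xFA51 = 0x184EB → wrap carry → 0x84EC
  0x84EC + 0xEBCA = 0x170B6 → wrap carry → 0x70B7
  0x70B7 + 0x245C = 0x09513
  0x9513 + 0x6093 = 0x0F5A6
One's-complement sum = 0xF5A6.
Checksum = ~0xF5A6 & 0xFFFF = 0x0A59.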